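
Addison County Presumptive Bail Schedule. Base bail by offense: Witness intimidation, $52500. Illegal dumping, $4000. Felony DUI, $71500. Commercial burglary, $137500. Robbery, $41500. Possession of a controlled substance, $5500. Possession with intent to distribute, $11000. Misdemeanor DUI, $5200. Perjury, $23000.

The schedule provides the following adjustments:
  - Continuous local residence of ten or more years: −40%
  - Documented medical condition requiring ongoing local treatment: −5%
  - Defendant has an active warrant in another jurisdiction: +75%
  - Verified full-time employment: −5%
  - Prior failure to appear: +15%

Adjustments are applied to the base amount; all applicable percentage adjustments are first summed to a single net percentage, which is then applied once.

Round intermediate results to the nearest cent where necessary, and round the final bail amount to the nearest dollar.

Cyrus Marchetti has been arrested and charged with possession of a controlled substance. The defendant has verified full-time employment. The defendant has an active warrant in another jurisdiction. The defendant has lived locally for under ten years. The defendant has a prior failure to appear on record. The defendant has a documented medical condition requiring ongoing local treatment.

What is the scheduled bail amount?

$9900

Base amounts from the schedule: possession of a controlled substance $5500.
Single charge. Combined base = $5500.
Net percentage adjustment: −5% +75% −5% +15% = +80%. $5500 × 1.8 = $9900.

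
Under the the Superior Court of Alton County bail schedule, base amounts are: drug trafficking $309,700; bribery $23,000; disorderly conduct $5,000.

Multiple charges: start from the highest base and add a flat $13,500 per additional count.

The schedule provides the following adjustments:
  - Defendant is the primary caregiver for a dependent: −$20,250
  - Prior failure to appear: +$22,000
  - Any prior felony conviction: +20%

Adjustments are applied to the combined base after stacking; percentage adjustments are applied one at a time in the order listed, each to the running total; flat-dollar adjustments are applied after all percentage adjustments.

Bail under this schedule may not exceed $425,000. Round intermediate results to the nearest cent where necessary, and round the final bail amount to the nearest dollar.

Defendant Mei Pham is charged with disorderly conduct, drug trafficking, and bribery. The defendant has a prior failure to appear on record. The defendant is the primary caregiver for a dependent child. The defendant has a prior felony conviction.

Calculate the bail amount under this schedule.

Base amounts from the schedule: disorderly conduct $5,000; drug trafficking $309,700; bribery $23,000.
Stacking rule: highest base plus $13,500 per additional charge. Highest is drug trafficking at $309,700; 2 additional charges → +$27,000. Combined base = $336,700.
Any prior felony conviction (+20%): $336,700 × 1.2 = $404,040.
Defendant is the primary caregiver for a dependent (−$20,250 flat): $404,040 − $20,250 = $383,790.
Prior failure to appear (+$22,000 flat): $383,790 + $22,000 = $405,790.
$405,790 is within the $425,000 maximum.

$405,790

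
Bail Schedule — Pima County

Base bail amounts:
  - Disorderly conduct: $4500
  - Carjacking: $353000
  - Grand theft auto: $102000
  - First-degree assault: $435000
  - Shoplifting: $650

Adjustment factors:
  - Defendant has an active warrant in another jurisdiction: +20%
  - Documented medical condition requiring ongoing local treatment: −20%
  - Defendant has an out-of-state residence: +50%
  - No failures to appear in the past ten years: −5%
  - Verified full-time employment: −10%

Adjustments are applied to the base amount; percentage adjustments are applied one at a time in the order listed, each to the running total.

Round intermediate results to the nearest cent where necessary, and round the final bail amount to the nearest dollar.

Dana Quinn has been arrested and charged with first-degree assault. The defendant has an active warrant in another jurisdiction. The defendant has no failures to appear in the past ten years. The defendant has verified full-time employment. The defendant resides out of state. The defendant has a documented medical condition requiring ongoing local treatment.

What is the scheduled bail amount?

Base amounts from the schedule: first-degree assault $435000.
Single charge. Combined base = $435000.
Defendant has an active warrant in another jurisdiction (+20%): $435000 × 1.2 = $522000.
Documented medical condition requiring ongoing local treatment (−20%): $522000 × 0.8 = $417600.
Defendant has an out-of-state residence (+50%): $417600 × 1.5 = $626400.
No failures to appear in the past ten years (−5%): $626400 × 0.95 = $595080.
Verified full-time employment (−10%): $595080 × 0.9 = $535572.

$535572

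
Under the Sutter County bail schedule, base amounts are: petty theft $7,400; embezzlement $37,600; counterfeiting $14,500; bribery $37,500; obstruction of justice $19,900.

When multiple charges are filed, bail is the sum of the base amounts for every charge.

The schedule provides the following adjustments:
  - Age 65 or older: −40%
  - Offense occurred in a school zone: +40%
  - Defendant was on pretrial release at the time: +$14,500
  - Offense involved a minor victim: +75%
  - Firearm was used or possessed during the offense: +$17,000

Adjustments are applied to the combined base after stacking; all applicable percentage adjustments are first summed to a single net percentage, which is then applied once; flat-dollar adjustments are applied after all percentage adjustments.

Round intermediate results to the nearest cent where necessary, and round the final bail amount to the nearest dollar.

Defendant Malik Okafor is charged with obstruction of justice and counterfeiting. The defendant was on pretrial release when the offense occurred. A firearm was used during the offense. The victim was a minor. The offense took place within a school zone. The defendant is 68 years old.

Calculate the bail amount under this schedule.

Base amounts from the schedule: obstruction of justice $19,900; counterfeiting $14,500.
Stacking rule: sum of all bases. $19,900 + $14,500 = $34,400.
Net percentage adjustment: −40% +40% +75% = +75%. $34,400 × 1.75 = $60,200.
Defendant was on pretrial release at the time (+$14,500 flat): $60,200 + $14,500 = $74,700.
Firearm was used or possessed during the offense (+$17,000 flat): $74,700 + $17,000 = $91,700.

$91,700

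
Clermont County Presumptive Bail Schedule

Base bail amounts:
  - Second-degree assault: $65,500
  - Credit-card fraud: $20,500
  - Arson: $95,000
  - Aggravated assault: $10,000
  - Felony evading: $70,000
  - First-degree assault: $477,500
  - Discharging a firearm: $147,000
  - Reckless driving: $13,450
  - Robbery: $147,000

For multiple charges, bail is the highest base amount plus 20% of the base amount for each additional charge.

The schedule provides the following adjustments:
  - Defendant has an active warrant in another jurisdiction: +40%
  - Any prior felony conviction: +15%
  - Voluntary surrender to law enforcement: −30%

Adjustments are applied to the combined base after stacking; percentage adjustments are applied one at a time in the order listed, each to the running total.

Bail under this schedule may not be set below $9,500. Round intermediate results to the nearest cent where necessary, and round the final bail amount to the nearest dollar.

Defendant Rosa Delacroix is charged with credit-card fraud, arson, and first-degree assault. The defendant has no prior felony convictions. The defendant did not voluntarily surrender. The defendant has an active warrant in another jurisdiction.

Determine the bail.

$700,840

Base amounts from the schedule: credit-card fraud $20,500; arson $95,000; first-degree assault $477,500.
Stacking rule: highest base plus 20% of each additional charge. Highest is first-degree assault at $477,500. Additional: $20,500 × 20% = $4,100; $95,000 × 20% = $19,000. Combined base = $477,500 + $23,100 = $500,600.
Defendant has an active warrant in another jurisdiction (+40%): $500,600 × 1.4 = $700,840.
$700,840 is at or above the $9,500 minimum.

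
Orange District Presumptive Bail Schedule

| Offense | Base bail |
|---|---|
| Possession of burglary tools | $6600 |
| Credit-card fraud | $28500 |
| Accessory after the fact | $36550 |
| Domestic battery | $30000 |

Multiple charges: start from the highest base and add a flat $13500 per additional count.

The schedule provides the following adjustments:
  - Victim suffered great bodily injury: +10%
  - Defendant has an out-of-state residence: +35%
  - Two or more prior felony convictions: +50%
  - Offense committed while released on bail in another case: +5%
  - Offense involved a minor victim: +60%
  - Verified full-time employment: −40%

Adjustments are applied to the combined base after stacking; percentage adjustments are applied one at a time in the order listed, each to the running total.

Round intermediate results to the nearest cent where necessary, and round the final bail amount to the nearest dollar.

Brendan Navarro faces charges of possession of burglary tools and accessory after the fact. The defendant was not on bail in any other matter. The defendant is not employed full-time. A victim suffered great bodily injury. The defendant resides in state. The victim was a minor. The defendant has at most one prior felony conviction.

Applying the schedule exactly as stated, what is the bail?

$88088

Base amounts from the schedule: possession of burglary tools $6600; accessory after the fact $36550.
Stacking rule: highest base plus $13500 per additional charge. Highest is accessory after the fact at $36550; 1 additional charge → +$13500. Combined base = $50050.
Victim suffered great bodily injury (+10%): $50050 × 1.1 = $55055.
Offense involved a minor victim (+60%): $55055 × 1.6 = $88088.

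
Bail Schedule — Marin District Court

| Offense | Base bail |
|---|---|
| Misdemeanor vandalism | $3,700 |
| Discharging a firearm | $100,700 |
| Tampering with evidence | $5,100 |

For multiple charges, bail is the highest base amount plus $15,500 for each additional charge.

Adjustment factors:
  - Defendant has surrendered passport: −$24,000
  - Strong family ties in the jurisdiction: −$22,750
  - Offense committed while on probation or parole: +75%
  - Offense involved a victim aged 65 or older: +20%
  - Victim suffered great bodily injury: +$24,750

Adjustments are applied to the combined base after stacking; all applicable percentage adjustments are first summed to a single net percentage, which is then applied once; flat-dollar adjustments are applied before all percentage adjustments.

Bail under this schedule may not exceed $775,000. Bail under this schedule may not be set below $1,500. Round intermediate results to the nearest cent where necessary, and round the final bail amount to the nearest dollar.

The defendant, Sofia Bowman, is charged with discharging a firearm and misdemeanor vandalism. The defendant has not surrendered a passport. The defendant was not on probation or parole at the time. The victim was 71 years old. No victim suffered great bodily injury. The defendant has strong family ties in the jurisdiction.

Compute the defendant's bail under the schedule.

$112,140

Base amounts from the schedule: discharging a firearm $100,700; misdemeanor vandalism $3,700.
Stacking rule: highest base plus $15,500 per additional charge. Highest is discharging a firearm at $100,700; 1 additional charge → +$15,500. Combined base = $116,200.
Strong family ties in the jurisdiction (−$22,750 flat): $116,200 − $22,750 = $93,450.
Offense involved a victim aged 65 or older (+20%): $93,450 × 1.2 = $112,140.
$112,140 is within the $775,000 maximum.
$112,140 is at or above the $1,500 minimum.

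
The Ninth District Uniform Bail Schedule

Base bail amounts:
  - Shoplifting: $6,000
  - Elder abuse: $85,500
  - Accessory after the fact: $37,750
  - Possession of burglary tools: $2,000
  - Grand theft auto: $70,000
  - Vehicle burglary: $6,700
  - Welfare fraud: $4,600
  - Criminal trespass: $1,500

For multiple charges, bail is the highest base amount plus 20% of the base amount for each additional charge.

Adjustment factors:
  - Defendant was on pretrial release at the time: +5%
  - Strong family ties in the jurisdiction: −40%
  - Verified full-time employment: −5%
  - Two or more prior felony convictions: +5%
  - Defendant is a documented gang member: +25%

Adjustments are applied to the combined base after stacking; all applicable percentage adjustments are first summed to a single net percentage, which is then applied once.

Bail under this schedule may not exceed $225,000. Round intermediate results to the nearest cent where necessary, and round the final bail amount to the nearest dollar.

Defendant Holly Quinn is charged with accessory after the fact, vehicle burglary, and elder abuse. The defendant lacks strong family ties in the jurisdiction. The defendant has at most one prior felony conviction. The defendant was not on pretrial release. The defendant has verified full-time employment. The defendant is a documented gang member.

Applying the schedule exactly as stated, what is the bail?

Base amounts from the schedule: accessory after the fact $37,750; vehicle burglary $6,700; elder abuse $85,500.
Stacking rule: highest base plus 20% of each additional charge. Highest is elder abuse at $85,500. Additional: $37,750 × 20% = $7,550; $6,700 × 20% = $1,340. Combined base = $85,500 + $8,890 = $94,390.
Net percentage adjustment: −5% +25% = +20%. $94,390 × 1.2 = $113,268.
$113,268 is within the $225,000 maximum.

$113,268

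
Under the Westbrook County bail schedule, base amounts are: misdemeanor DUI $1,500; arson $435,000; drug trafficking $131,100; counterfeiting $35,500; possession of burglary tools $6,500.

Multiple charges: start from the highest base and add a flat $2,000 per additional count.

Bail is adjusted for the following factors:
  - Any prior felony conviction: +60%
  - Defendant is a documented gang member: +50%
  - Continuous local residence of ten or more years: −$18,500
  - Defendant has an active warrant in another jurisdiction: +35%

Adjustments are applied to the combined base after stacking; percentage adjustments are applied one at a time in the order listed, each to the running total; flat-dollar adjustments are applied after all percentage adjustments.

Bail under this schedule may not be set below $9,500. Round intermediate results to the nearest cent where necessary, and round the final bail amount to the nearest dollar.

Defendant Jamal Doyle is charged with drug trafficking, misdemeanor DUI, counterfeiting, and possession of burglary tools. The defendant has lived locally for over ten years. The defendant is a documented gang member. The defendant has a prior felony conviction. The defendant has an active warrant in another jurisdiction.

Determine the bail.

$425,704

Base amounts from the schedule: drug trafficking $131,100; misdemeanor DUI $1,500; counterfeiting $35,500; possession of burglary tools $6,500.
Stacking rule: highest base plus $2,000 per additional charge. Highest is drug trafficking at $131,100; 3 additional charges → +$6,000. Combined base = $137,100.
Any prior felony conviction (+60%): $137,100 × 1.6 = $219,360.
Defendant is a documented gang member (+50%): $219,360 × 1.5 = $329,040.
Defendant has an active warrant in another jurisdiction (+35%): $329,040 × 1.35 = $444,204.
Continuous local residence of ten or more years (−$18,500 flat): $444,204 − $18,500 = $425,704.
$425,704 is at or above the $9,500 minimum.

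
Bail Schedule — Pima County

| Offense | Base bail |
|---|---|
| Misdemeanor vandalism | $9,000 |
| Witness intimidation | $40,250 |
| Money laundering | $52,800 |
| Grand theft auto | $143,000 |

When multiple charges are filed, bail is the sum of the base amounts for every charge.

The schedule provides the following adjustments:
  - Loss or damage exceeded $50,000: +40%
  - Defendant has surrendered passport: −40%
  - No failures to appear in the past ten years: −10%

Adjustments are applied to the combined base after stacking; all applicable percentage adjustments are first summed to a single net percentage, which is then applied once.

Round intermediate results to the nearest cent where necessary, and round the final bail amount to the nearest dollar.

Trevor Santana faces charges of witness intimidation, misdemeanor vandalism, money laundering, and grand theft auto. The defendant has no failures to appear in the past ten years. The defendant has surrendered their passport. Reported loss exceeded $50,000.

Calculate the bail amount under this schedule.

$220,545

Base amounts from the schedule: witness intimidation $40,250; misdemeanor vandalism $9,000; money laundering $52,800; grand theft auto $143,000.
Stacking rule: sum of all bases. $40,250 + $9,000 + $52,800 + $143,000 = $245,050.
Net percentage adjustment: +40% −40% −10% = −10%. $245,050 × 0.9 = $220,545.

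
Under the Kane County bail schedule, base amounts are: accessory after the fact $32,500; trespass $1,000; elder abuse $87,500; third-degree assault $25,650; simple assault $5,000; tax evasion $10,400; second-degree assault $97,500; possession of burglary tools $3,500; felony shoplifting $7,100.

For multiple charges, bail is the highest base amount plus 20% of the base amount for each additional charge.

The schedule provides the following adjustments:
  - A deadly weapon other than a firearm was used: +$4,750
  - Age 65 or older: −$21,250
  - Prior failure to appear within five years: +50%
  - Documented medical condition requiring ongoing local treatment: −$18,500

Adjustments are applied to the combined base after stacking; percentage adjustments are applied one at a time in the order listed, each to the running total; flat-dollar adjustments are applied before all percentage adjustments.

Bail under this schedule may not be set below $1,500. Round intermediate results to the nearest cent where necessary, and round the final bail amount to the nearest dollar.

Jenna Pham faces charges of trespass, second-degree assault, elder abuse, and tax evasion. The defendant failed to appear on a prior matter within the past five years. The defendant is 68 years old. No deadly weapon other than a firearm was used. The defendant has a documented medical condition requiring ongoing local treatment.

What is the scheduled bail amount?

$116,295

Base amounts from the schedule: trespass $1,000; second-degree assault $97,500; elder abuse $87,500; tax evasion $10,400.
Stacking rule: highest base plus 20% of each additional charge. Highest is second-degree assault at $97,500. Additional: $1,000 × 20% = $200; $87,500 × 20% = $17,500; $10,400 × 20% = $2,080. Combined base = $97,500 + $19,780 = $117,280.
Age 65 or older (−$21,250 flat): $117,280 − $21,250 = $96,030.
Documented medical condition requiring ongoing local treatment (−$18,500 flat): $96,030 − $18,500 = $77,530.
Prior failure to appear within five years (+50%): $77,530 × 1.5 = $116,295.
$116,295 is at or above the $1,500 minimum.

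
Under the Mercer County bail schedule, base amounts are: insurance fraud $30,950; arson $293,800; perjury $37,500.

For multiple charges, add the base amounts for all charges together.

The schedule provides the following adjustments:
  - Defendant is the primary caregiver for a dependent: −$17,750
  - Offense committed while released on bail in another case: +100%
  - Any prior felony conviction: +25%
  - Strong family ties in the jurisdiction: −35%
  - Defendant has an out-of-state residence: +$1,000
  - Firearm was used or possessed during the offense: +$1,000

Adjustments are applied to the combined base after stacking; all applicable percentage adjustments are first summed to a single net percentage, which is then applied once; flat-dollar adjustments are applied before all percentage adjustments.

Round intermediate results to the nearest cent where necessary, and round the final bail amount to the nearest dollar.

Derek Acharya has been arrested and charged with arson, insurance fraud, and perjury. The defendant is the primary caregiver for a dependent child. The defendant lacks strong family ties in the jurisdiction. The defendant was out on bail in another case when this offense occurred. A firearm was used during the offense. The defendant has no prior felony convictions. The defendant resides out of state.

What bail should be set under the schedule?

Base amounts from the schedule: arson $293,800; insurance fraud $30,950; perjury $37,500.
Stacking rule: sum of all bases. $293,800 + $30,950 + $37,500 = $362,250.
Defendant is the primary caregiver for a dependent (−$17,750 flat): $362,250 − $17,750 = $344,500.
Defendant has an out-of-state residence (+$1,000 flat): $344,500 + $1,000 = $345,500.
Firearm was used or possessed during the offense (+$1,000 flat): $345,500 + $1,000 = $346,500.
Offense committed while released on bail in another case (+100%): $346,500 × 2 = $693,000.

$693,000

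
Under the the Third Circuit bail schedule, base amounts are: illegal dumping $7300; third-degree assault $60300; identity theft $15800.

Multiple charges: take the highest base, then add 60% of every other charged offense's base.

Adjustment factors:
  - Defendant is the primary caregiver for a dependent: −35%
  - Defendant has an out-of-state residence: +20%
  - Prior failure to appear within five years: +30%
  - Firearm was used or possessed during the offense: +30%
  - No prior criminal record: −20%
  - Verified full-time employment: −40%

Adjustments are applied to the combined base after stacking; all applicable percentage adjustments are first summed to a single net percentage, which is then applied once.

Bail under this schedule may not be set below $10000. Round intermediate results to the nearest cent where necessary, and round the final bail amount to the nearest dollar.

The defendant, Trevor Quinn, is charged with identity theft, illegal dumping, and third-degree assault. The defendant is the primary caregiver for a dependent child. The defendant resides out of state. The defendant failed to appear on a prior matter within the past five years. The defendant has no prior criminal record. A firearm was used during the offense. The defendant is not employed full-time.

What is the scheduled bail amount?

$92700

Base amounts from the schedule: identity theft $15800; illegal dumping $7300; third-degree assault $60300.
Stacking rule: highest base plus 60% of each additional charge. Highest is third-degree assault at $60300. Additional: $15800 × 60% = $9480; $7300 × 60% = $4380. Combined base = $60300 + $13860 = $74160.
Net percentage adjustment: −35% +20% +30% +30% −20% = +25%. $74160 × 1.25 = $92700.
$92700 is at or above the $10000 minimum.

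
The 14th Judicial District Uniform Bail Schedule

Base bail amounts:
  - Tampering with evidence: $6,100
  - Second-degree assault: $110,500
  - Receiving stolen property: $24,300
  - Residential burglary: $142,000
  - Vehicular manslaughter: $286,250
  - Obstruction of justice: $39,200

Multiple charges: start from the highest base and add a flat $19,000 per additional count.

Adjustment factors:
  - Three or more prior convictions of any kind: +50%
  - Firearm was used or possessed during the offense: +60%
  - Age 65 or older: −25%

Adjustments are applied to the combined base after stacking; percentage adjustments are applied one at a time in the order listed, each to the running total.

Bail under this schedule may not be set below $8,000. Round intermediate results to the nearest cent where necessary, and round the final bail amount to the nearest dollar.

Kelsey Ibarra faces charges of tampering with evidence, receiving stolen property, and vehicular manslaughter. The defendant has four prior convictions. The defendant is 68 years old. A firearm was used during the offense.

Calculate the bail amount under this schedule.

Base amounts from the schedule: tampering with evidence $6,100; receiving stolen property $24,300; vehicular manslaughter $286,250.
Stacking rule: highest base plus $19,000 per additional charge. Highest is vehicular manslaughter at $286,250; 2 additional charges → +$38,000. Combined base = $324,250.
Three or more prior convictions of any kind (+50%): $324,250 × 1.5 = $486,375.
Firearm was used or possessed during the offense (+60%): $486,375 × 1.6 = $778,200.
Age 65 or older (−25%): $778,200 × 0.75 = $583,650.
$583,650 is at or above the $8,000 minimum.

$583,650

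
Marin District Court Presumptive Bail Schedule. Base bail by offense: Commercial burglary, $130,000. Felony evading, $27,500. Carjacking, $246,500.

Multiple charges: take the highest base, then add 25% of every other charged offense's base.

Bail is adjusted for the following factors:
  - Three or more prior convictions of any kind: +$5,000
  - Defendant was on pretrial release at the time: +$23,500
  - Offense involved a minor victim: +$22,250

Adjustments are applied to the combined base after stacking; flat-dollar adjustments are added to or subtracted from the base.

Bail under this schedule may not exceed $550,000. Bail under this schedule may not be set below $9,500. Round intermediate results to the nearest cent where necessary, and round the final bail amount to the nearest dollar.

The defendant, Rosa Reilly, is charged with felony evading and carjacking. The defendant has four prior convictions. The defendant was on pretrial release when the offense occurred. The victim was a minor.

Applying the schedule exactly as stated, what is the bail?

$304,125

Base amounts from the schedule: felony evading $27,500; carjacking $246,500.
Stacking rule: highest base plus 25% of each additional charge. Highest is carjacking at $246,500. Additional: $27,500 × 25% = $6,875. Combined base = $246,500 + $6,875 = $253,375.
Three or more prior convictions of any kind (+$5,000 flat): $253,375 + $5,000 = $258,375.
Defendant was on pretrial release at the time (+$23,500 flat): $258,375 + $23,500 = $281,875.
Offense involved a minor victim (+$22,250 flat): $281,875 + $22,250 = $304,125.
$304,125 is within the $550,000 maximum.
$304,125 is at or above the $9,500 minimum.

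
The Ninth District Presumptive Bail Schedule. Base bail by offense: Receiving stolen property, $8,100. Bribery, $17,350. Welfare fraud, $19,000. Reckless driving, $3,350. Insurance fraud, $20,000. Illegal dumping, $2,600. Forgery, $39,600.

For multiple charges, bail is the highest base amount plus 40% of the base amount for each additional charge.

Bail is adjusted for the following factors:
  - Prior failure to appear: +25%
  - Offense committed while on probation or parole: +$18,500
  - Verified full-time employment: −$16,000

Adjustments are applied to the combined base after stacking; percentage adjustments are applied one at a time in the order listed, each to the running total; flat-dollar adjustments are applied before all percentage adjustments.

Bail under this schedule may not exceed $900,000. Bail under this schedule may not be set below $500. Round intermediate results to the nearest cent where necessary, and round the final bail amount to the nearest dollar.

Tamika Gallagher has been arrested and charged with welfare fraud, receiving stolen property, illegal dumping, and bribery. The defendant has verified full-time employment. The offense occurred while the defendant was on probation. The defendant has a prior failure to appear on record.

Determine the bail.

Base amounts from the schedule: welfare fraud $19,000; receiving stolen property $8,100; illegal dumping $2,600; bribery $17,350.
Stacking rule: highest base plus 40% of each additional charge. Highest is welfare fraud at $19,000. Additional: $8,100 × 40% = $3,240; $2,600 × 40% = $1,040; $17,350 × 40% = $6,940. Combined base = $19,000 + $11,220 = $30,220.
Offense committed while on probation or parole (+$18,500 flat): $30,220 + $18,500 = $48,720.
Verified full-time employment (−$16,000 flat): $48,720 − $16,000 = $32,720.
Prior failure to appear (+25%): $32,720 × 1.25 = $40,900.
$40,900 is within the $900,000 maximum.
$40,900 is at or above the $500 minimum.

$40,900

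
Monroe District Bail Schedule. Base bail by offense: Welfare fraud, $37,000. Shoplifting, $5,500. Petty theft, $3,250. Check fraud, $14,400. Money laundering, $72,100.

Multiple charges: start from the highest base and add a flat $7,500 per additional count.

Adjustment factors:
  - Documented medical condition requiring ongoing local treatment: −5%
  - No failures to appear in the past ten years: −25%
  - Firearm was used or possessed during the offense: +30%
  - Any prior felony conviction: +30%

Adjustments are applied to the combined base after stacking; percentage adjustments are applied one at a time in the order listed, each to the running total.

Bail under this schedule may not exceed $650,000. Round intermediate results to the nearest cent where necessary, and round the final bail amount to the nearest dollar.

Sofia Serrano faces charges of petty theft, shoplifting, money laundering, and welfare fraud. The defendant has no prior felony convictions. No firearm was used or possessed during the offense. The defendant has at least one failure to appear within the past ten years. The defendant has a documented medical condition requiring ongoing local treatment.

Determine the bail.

$89,870

Base amounts from the schedule: petty theft $3,250; shoplifting $5,500; money laundering $72,100; welfare fraud $37,000.
Stacking rule: highest base plus $7,500 per additional charge. Highest is money laundering at $72,100; 3 additional charges → +$22,500. Combined base = $94,600.
Documented medical condition requiring ongoing local treatment (−5%): $94,600 × 0.95 = $89,870.
$89,870 is within the $650,000 maximum.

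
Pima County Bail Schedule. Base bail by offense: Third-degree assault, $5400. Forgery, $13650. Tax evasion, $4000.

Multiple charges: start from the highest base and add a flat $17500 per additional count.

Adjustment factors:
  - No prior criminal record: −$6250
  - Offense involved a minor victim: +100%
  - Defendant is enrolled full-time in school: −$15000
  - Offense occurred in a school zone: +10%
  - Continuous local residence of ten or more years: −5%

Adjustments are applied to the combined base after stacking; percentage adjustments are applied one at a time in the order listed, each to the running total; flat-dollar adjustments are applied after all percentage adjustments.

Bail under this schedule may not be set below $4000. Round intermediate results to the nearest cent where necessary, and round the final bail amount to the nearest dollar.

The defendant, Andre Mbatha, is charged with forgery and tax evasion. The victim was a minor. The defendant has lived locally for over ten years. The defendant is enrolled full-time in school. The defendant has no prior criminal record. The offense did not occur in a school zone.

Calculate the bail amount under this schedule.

$37935

Base amounts from the schedule: forgery $13650; tax evasion $4000.
Stacking rule: highest base plus $17500 per additional charge. Highest is forgery at $13650; 1 additional charge → +$17500. Combined base = $31150.
Offense involved a minor victim (+100%): $31150 × 2 = $62300.
Continuous local residence of ten or more years (−5%): $62300 × 0.95 = $59185.
No prior criminal record (−$6250 flat): $59185 − $6250 = $52935.
Defendant is enrolled full-time in school (−$15000 flat): $52935 − $15000 = $37935.
$37935 is at or above the $4000 minimum.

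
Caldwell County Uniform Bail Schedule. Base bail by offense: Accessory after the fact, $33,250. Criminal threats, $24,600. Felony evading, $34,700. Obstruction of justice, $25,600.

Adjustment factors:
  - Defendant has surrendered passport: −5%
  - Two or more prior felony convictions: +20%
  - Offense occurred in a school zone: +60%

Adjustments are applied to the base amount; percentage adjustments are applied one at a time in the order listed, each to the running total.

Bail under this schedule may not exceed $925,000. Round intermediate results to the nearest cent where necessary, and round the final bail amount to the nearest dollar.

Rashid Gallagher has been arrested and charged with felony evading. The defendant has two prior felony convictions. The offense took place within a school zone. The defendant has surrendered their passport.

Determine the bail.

Base amounts from the schedule: felony evading $34,700.
Single charge. Combined base = $34,700.
Defendant has surrendered passport (−5%): $34,700 × 0.95 = $32,965.
Two or more prior felony convictions (+20%): $32,965 × 1.2 = $39,558.
Offense occurred in a school zone (+60%): $39,558 × 1.6 = $63,292.80.
$63,292.80 is within the $925,000 maximum.
Rounded to the nearest dollar: $63,293.

$63,293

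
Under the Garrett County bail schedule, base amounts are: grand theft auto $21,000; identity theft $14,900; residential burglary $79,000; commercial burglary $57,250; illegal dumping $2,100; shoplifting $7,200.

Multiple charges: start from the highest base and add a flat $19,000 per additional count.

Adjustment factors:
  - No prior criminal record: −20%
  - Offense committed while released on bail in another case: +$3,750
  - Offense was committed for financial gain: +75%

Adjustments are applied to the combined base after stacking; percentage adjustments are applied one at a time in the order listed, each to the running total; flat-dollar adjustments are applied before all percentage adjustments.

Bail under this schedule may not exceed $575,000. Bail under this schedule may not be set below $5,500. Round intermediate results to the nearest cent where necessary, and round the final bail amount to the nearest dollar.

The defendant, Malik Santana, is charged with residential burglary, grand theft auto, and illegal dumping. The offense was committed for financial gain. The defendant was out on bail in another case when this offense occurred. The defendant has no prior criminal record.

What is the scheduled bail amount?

Base amounts from the schedule: residential burglary $79,000; grand theft auto $21,000; illegal dumping $2,100.
Stacking rule: highest base plus $19,000 per additional charge. Highest is residential burglary at $79,000; 2 additional charges → +$38,000. Combined base = $117,000.
Offense committed while released on bail in another case (+$3,750 flat): $117,000 + $3,750 = $120,750.
No prior criminal record (−20%): $120,750 × 0.8 = $96,600.
Offense was committed for financial gain (+75%): $96,600 × 1.75 = $169,050.
$169,050 is within the $575,000 maximum.
$169,050 is at or above the $5,500 minimum.

$169,050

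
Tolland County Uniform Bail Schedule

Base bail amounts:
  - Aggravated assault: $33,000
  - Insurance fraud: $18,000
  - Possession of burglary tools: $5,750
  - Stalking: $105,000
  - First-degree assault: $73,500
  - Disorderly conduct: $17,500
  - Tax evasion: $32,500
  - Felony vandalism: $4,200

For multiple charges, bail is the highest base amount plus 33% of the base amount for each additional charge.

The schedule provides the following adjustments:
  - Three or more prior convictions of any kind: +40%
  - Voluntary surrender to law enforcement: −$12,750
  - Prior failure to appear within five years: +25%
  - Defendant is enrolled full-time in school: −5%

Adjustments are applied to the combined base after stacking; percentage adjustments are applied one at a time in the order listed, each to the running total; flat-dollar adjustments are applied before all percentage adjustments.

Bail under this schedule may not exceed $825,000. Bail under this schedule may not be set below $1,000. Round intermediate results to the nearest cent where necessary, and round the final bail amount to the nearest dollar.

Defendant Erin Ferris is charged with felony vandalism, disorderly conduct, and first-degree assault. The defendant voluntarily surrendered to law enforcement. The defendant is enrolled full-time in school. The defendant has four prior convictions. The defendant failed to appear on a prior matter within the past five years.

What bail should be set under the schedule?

$112,902

Base amounts from the schedule: felony vandalism $4,200; disorderly conduct $17,500; first-degree assault $73,500.
Stacking rule: highest base plus 33% of each additional charge. Highest is first-degree assault at $73,500. Additional: $4,200 × 33% = $1,386; $17,500 × 33% = $5,775. Combined base = $73,500 + $7,161 = $80,661.
Voluntary surrender to law enforcement (−$12,750 flat): $80,661 − $12,750 = $67,911.
Three or more prior convictions of any kind (+40%): $67,911 × 1.4 = $95,075.40.
Prior failure to appear within five years (+25%): $95,075.40 × 1.25 = $118,844.25.
Defendant is enrolled full-time in school (−5%): $118,844.25 × 0.95 = $112,902.04.
$112,902.04 is within the $825,000 maximum.
$112,902.04 is at or above the $1,000 minimum.
Rounded to the nearest dollar: $112,902.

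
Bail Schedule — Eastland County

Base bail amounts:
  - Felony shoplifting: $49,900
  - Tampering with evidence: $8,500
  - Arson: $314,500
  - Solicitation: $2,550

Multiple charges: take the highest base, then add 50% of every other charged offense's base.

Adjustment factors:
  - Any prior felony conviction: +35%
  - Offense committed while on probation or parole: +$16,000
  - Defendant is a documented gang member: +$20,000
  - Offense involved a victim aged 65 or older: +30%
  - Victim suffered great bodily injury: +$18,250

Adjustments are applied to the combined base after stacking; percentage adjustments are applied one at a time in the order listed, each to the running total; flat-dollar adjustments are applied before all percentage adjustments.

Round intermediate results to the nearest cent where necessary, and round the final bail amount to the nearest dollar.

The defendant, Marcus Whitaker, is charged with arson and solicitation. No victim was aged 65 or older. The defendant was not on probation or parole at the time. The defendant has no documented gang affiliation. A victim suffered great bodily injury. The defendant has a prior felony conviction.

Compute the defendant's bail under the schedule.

$450,934

Base amounts from the schedule: arson $314,500; solicitation $2,550.
Stacking rule: highest base plus 50% of each additional charge. Highest is arson at $314,500. Additional: $2,550 × 50% = $1,275. Combined base = $314,500 + $1,275 = $315,775.
Victim suffered great bodily injury (+$18,250 flat): $315,775 + $18,250 = $334,025.
Any prior felony conviction (+35%): $334,025 × 1.35 = $450,933.75.
Rounded to the nearest dollar: $450,934.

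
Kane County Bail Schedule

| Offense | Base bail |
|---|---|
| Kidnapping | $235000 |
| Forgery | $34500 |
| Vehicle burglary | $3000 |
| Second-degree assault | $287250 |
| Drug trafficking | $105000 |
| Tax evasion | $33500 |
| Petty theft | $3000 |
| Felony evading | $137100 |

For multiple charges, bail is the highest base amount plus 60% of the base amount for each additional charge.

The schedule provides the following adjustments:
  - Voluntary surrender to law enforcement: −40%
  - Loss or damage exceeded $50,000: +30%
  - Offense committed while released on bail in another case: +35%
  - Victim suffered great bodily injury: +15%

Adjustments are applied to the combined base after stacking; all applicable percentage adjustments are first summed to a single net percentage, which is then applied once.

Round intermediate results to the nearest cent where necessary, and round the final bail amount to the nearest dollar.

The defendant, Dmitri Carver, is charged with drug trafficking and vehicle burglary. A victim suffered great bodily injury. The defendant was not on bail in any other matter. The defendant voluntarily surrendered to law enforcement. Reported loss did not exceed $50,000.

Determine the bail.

Base amounts from the schedule: drug trafficking $105000; vehicle burglary $3000.
Stacking rule: highest base plus 60% of each additional charge. Highest is drug trafficking at $105000. Additional: $3000 × 60% = $1800. Combined base = $105000 + $1800 = $106800.
Net percentage adjustment: −40% +15% = −25%. $106800 × 0.75 = $80100.

$80100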